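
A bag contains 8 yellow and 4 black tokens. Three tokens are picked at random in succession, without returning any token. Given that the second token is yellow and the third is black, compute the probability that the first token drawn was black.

3/10

P(first=black and the second token is yellow and the third is black) = (4/12)·(8/11)·(3/10) = 4/55.
P(E) = Σ over first color = 28/165 + 4/55 = 8/33.
By Bayes, P(first=black | E) = 4/55 / 8/33 = 3/10 ≈ 0.3000.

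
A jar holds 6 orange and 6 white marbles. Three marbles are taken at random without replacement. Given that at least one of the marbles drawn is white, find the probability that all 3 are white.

P(all 3 white) = C(6,3)/C(12,3) = 1/11; P(at least one white) = 1 − C(6,3)/C(12,3) = 10/11.
Since 'all 3 white' ⊆ 'at least one white', P(all 3 | at least one) = 1/11 / 10/11 = 1/10 ≈ 0.1000.

1/10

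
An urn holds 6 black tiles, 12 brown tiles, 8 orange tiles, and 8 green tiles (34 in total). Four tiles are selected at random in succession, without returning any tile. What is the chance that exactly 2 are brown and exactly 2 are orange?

Unordered draws without replacement: count favorable combinations over C(34,4).
Favorable = C(6,0) · C(12,2) · C(8,2) · C(8,0) = 1848; total = C(34,4) = 46376.
P = 1848/46376 = 21/527 ≈ 0.0398.

21/527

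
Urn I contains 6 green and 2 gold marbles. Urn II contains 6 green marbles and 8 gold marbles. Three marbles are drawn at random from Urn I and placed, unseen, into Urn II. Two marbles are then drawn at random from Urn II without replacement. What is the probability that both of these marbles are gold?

955/3808

Condition on how many of the transferred marbles are gold (from Urn I: 2 gold of 8; then Urn II has 17 total).
  0 gold: C(2,0)C(6,3)/C(8,3) = 5/14; then P = C(8,2)/C(17,2) = 7/34
  1 gold: C(2,1)C(6,2)/C(8,3) = 15/28; then P = C(9,2)/C(17,2) = 9/34
  2 gold: C(2,2)C(6,1)/C(8,3) = 3/28; then P = C(10,2)/C(17,2) = 45/136
P(both gold) = 955/3808 ≈ 0.2508.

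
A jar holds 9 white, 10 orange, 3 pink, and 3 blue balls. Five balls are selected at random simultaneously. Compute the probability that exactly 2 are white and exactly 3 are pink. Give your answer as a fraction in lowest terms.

6/8855

Unordered draws without replacement: count favorable combinations over C(25,5).
Favorable = C(9,2) · C(10,0) · C(3,3) · C(3,0) = 36; total = C(25,5) = 53130.
P = 36/53130 = 6/8855 ≈ 0.0007.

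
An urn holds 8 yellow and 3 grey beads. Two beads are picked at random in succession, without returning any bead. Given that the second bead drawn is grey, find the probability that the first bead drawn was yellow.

4/5

P(first=yellow and the second bead drawn is grey) = (8/11)·(3/10) = 12/55.
P(the second bead drawn is grey) = Σ over first color = 12/55 + 3/55 = 3/11.
By Bayes, P(first=yellow | the second bead drawn is grey) = 12/55 / 3/11 = 4/5 ≈ 0.8000.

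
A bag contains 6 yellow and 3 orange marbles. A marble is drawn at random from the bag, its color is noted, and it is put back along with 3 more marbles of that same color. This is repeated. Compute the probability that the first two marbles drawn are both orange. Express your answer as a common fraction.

After a orange draw the bag holds 6 orange out of 12.
P = (3/9)·(6/12) = 1/6 ≈ 0.1667.

1/6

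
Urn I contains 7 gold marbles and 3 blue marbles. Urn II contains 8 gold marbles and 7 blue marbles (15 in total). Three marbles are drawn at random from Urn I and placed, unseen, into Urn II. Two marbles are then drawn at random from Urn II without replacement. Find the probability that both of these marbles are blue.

Condition on how many of the transferred marbles are blue (from Urn I: 3 blue of 10; then Urn II has 18 total).
  0 blue: C(3,0)C(7,3)/C(10,3) = 7/24; then P = C(7,2)/C(18,2) = 7/51
  1 blue: C(3,1)C(7,2)/C(10,3) = 21/40; then P = C(8,2)/C(18,2) = 28/153
  2 blue: C(3,2)C(7,1)/C(10,3) = 7/40; then P = C(9,2)/C(18,2) = 4/17
  3 blue: C(3,3)C(7,0)/C(10,3) = 1/120; then P = C(10,2)/C(18,2) = 5/17
P(both blue) = 55/306 ≈ 0.1797.

55/306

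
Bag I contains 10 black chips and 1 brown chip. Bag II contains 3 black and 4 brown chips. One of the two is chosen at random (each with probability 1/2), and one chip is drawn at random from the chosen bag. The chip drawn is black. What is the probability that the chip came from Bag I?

70/103

P(black | Bag I) = 10/11; P(black | Bag II) = 3/7.
P(black) = 1/2·10/11 + 1/2·3/7 = 103/154.
By Bayes' rule, P(Bag I | black) = 5/11 / 103/154 = 70/103 ≈ 0.6796.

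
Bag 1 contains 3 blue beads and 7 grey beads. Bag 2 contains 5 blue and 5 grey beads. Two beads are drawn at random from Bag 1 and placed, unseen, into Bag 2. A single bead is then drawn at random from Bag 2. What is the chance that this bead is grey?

8/15

Condition on how many of the transferred beads are grey (from Bag 1: 7 grey of 10; then Bag 2 has 12 total).
  0 grey: C(7,0)C(3,2)/C(10,2) = 1/15; then P = 5/12
  1 grey: C(7,1)C(3,1)/C(10,2) = 7/15; then P = 6/12
  2 grey: C(7,2)C(3,0)/C(10,2) = 7/15; then P = 7/12
P(grey from Bag 2) = 8/15 ≈ 0.5333.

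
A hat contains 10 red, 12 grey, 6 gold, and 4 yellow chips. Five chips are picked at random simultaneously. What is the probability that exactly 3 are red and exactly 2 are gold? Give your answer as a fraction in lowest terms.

Unordered draws without replacement: count favorable combinations over C(32,5).
Favorable = C(10,3) · C(12,0) · C(6,2) · C(4,0) = 1800; total = C(32,5) = 201376.
P = 1800/201376 = 225/25172 ≈ 0.0089.

225/25172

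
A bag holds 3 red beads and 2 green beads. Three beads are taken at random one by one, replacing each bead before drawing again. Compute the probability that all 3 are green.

Multiply the conditional probability of each draw in order, with replacement (the composition resets each draw).
P = (2/5) · (2/5) · (2/5) = 8/125 ≈ 0.0640.

8/125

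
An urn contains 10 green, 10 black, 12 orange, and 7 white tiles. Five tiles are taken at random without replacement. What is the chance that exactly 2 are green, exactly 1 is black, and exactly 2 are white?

150/9139

Unordered draws without replacement: count favorable combinations over C(39,5).
Favorable = C(10,2) · C(10,1) · C(12,0) · C(7,2) = 9450; total = C(39,5) = 575757.
P = 9450/575757 = 150/9139 ≈ 0.0164.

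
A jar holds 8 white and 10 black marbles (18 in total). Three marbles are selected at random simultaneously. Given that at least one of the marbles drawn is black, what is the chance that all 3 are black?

P(all 3 black) = C(10,3)/C(18,3) = 5/34; P(at least one black) = 1 − C(8,3)/C(18,3) = 95/102.
Since 'all 3 black' ⊆ 'at least one black', P(all 3 | at least one) = 5/34 / 95/102 = 3/19 ≈ 0.1579.

3/19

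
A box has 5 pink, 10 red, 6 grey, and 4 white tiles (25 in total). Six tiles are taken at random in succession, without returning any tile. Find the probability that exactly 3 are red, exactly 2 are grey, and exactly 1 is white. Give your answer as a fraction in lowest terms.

72/1771

Unordered draws without replacement: count favorable combinations over C(25,6).
Favorable = C(5,0) · C(10,3) · C(6,2) · C(4,1) = 7200; total = C(25,6) = 177100.
P = 7200/177100 = 72/1771 ≈ 0.0407.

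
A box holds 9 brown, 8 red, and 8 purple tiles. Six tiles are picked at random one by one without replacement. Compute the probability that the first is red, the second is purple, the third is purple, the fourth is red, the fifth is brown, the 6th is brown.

56/31625

Multiply the conditional probability of each draw in order, without replacement, so each draw removes one from its color and from the total.
P = (8/25) · (8/24) · (7/23) · (7/22) · (9/21) · (8/20) = 56/31625 ≈ 0.0018.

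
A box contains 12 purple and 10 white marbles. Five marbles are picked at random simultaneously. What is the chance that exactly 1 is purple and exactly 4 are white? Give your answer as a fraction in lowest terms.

20/209

Unordered draws without replacement: count favorable combinations over C(22,5).
Favorable = C(12,1) · C(10,4) = 2520; total = C(22,5) = 26334.
P = 2520/26334 = 20/209 ≈ 0.0957.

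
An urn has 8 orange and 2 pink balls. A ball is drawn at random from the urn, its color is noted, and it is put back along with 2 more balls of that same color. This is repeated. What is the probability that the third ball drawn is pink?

Sum over the four possibilities for the first two draws (pink/not-pink each), tracking how the pink count and total change by +2 per draw.
P(third is pink) = 1/5 ≈ 0.2000. (In a Pólya urn every draw has the same marginal probability 2/10.)

1/5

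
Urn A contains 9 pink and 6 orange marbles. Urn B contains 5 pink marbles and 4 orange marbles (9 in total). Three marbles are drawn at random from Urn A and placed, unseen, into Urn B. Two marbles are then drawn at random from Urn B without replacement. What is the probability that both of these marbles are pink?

701/2310

Condition on how many of the transferred marbles are pink (from Urn A: 9 pink of 15; then Urn B has 12 total).
  0 pink: C(9,0)C(6,3)/C(15,3) = 4/91; then P = C(5,2)/C(12,2) = 5/33
  1 pink: C(9,1)C(6,2)/C(15,3) = 27/91; then P = C(6,2)/C(12,2) = 5/22
  2 pink: C(9,2)C(6,1)/C(15,3) = 216/455; then P = C(7,2)/C(12,2) = 7/22
  3 pink: C(9,3)C(6,0)/C(15,3) = 12/65; then P = C(8,2)/C(12,2) = 14/33
P(both pink) = 701/2310 ≈ 0.3035.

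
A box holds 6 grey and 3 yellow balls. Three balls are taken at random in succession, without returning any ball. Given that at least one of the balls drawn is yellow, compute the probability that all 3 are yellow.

1/64

P(all 3 yellow) = C(3,3)/C(9,3) = 1/84; P(at least one yellow) = 1 − C(6,3)/C(9,3) = 16/21.
Since 'all 3 yellow' ⊆ 'at least one yellow', P(all 3 | at least one) = 1/84 / 16/21 = 1/64 ≈ 0.0156.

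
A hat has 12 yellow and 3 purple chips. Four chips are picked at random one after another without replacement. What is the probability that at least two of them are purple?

Sum the hypergeometric tail for j = 2,…,3 purple chips.
Favorable = C(3,2)·C(12,2) + C(3,3)·C(12,1) = 210; total = C(15,4) = 1365.
P = 210/1365 = 2/13 ≈ 0.1538.

2/13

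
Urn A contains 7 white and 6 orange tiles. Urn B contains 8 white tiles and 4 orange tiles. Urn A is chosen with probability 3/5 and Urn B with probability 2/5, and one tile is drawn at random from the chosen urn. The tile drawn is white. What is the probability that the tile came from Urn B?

52/115

P(white | Urn A) = 7/13; P(white | Urn B) = 2/3.
P(white) = 3/5·7/13 + 2/5·2/3 = 23/39.
By Bayes' rule, P(Urn B | white) = 4/15 / 23/39 = 52/115 ≈ 0.4522.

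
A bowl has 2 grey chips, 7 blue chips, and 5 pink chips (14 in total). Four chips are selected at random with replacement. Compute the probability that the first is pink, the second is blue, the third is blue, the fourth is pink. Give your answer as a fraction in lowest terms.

Multiply the conditional probability of each draw in order, with replacement (the composition resets each draw).
P = (5/14) · (7/14) · (7/14) · (5/14) = 25/784 ≈ 0.0319.

25/784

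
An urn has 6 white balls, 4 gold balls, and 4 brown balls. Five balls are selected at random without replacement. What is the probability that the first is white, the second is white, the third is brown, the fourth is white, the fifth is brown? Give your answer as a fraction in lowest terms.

Multiply the conditional probability of each draw in order, without replacement, so each draw removes one from its color and from the total.
P = (6/14) · (5/13) · (4/12) · (4/11) · (3/10) = 6/1001 ≈ 0.0060.

6/1001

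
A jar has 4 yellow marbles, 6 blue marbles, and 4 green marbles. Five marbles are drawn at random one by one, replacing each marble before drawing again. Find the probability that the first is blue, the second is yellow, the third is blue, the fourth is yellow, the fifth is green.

72/16807

Multiply the conditional probability of each draw in order, with replacement (the composition resets each draw).
P = (6/14) · (4/14) · (6/14) · (4/14) · (4/14) = 72/16807 ≈ 0.0043.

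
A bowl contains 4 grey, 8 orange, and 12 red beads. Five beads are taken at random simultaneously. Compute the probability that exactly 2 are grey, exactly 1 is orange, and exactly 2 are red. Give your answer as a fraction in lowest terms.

12/161

Unordered draws without replacement: count favorable combinations over C(24,5).
Favorable = C(4,2) · C(8,1) · C(12,2) = 3168; total = C(24,5) = 42504.
P = 3168/42504 = 12/161 ≈ 0.0745.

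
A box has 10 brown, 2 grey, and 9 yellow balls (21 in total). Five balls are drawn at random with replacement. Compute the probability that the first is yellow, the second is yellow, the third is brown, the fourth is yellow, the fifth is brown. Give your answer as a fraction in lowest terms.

Multiply the conditional probability of each draw in order, with replacement (the composition resets each draw).
P = (9/21) · (9/21) · (10/21) · (9/21) · (10/21) = 300/16807 ≈ 0.0178.

300/16807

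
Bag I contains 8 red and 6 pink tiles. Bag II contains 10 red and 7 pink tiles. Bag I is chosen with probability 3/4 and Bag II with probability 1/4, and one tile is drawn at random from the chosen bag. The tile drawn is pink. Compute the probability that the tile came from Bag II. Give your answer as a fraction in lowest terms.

49/202

P(pink | Bag I) = 3/7; P(pink | Bag II) = 7/17.
P(pink) = 3/4·3/7 + 1/4·7/17 = 101/238.
By Bayes' rule, P(Bag II | pink) = 7/68 / 101/238 = 49/202 ≈ 0.2426.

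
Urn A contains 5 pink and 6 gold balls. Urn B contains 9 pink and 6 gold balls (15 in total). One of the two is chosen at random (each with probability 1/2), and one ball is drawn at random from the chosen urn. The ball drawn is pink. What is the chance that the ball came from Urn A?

25/58

P(pink | Urn A) = 5/11; P(pink | Urn B) = 3/5.
P(pink) = 1/2·5/11 + 1/2·3/5 = 29/55.
By Bayes' rule, P(Urn A | pink) = 5/22 / 29/55 = 25/58 ≈ 0.4310.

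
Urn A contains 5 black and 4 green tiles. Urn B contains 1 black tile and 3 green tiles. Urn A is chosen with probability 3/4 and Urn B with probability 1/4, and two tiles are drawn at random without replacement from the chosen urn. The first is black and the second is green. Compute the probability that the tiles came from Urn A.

P(E | Urn A) = 5/18; P(E | Urn B) = 1/4.
P(E) = 3/4·5/18 + 1/4·1/4 = 13/48.
By Bayes' rule, P(Urn A | E) = 5/24 / 13/48 = 10/13 ≈ 0.7692.

10/13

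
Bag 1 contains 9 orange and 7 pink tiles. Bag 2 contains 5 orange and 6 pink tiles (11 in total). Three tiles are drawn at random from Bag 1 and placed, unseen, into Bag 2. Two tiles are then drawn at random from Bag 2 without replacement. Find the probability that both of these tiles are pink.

Condition on how many of the transferred tiles are pink (from Bag 1: 7 pink of 16; then Bag 2 has 14 total).
  0 pink: C(7,0)C(9,3)/C(16,3) = 3/20; then P = C(6,2)/C(14,2) = 15/91
  1 pink: C(7,1)C(9,2)/C(16,3) = 9/20; then P = C(7,2)/C(14,2) = 3/13
  2 pink: C(7,2)C(9,1)/C(16,3) = 27/80; then P = C(8,2)/C(14,2) = 4/13
  3 pink: C(7,3)C(9,0)/C(16,3) = 1/16; then P = C(9,2)/C(14,2) = 36/91
P(both pink) = 9/35 ≈ 0.2571.

9/35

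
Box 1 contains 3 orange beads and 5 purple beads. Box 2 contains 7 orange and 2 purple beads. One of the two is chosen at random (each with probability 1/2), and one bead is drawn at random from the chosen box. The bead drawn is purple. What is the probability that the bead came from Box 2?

P(purple | Box 1) = 5/8; P(purple | Box 2) = 2/9.
P(purple) = 1/2·5/8 + 1/2·2/9 = 61/144.
By Bayes' rule, P(Box 2 | purple) = 1/9 / 61/144 = 16/61 ≈ 0.2623.

16/61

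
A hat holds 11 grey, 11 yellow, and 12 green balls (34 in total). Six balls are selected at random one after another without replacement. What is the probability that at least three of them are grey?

35163/122264

Sum the hypergeometric tail for j = 3,…,6 grey balls.
Favorable = C(11,3)·C(23,3) + C(11,4)·C(23,2) + C(11,5)·C(23,1) + C(11,6)·C(23,0) = 386793; total = C(34,6) = 1344904.
P = 386793/1344904 = 35163/122264 ≈ 0.2876.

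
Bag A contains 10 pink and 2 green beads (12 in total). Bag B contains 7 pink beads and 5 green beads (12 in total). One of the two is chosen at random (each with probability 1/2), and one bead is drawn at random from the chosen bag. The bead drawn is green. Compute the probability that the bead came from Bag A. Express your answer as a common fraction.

P(green | Bag A) = 1/6; P(green | Bag B) = 5/12.
P(green) = 1/2·1/6 + 1/2·5/12 = 7/24.
By Bayes' rule, P(Bag A | green) = 1/12 / 7/24 = 2/7 ≈ 0.2857.

2/7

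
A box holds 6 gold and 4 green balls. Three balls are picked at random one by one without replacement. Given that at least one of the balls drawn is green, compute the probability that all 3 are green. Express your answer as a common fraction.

P(all 3 green) = C(4,3)/C(10,3) = 1/30; P(at least one green) = 1 − C(6,3)/C(10,3) = 5/6.
Since 'all 3 green' ⊆ 'at least one green', P(all 3 | at least one) = 1/30 / 5/6 = 1/25 ≈ 0.0400.

1/25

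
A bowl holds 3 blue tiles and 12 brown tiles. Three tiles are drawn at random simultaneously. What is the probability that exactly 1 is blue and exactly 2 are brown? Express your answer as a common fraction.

Unordered draws without replacement: count favorable combinations over C(15,3).
Favorable = C(3,1) · C(12,2) = 198; total = C(15,3) = 455.
P = 198/455 = 198/455 ≈ 0.4352.

198/455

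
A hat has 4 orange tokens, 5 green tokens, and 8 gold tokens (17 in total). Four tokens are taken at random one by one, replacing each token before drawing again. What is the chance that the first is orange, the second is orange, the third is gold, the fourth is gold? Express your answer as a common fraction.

1024/83521

Multiply the conditional probability of each draw in order, with replacement (the composition resets each draw).
P = (4/17) · (4/17) · (8/17) · (8/17) = 1024/83521 ≈ 0.0123.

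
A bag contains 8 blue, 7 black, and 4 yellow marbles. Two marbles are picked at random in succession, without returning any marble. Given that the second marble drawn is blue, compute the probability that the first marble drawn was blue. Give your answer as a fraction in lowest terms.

P(first=blue and the second marble drawn is blue) = (8/19)·(7/18) = 28/171.
P(the second marble drawn is blue) = Σ over first color = 28/171 + 28/171 + 16/171 = 8/19.
By Bayes, P(first=blue | the second marble drawn is blue) = 28/171 / 8/19 = 7/18 ≈ 0.3889.

7/18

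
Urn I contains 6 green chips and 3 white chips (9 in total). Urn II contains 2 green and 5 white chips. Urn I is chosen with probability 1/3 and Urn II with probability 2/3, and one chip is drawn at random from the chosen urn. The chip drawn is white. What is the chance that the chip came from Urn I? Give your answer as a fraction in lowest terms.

7/37

P(white | Urn I) = 1/3; P(white | Urn II) = 5/7.
P(white) = 1/3·1/3 + 2/3·5/7 = 37/63.
By Bayes' rule, P(Urn I | white) = 1/9 / 37/63 = 7/37 ≈ 0.1892.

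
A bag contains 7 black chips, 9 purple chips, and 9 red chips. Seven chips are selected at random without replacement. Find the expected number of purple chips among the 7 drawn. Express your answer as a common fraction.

By linearity of expectation, E[X] = Σ P(draw i is purple); by symmetry each draw (even without replacement) has P(purple) = 9/25.
E[X] = 7 · 9/25 = 63/25 ≈ 2.5200.

63/25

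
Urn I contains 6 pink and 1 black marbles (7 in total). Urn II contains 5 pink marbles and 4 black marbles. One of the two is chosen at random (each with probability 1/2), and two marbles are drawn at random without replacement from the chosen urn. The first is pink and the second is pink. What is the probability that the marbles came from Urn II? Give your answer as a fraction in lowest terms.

7/25

P(E | Urn I) = 5/7; P(E | Urn II) = 5/18.
P(E) = 1/2·5/7 + 1/2·5/18 = 125/252.
By Bayes' rule, P(Urn II | E) = 5/36 / 125/252 = 7/25 ≈ 0.2800.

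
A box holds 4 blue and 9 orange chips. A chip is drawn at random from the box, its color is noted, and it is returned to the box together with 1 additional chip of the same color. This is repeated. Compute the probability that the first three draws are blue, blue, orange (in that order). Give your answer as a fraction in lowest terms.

6/91

Track the composition after each reinforcement of +1.
P = (4/13) · (5/14) · (9/15) = 6/91 ≈ 0.0659.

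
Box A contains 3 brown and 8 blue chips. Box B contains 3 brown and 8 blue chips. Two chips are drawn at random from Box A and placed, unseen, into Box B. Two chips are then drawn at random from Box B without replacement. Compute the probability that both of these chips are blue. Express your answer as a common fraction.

368/715

Condition on how many of the transferred chips are blue (from Box A: 8 blue of 11; then Box B has 13 total).
  0 blue: C(8,0)C(3,2)/C(11,2) = 3/55; then P = C(8,2)/C(13,2) = 14/39
  1 blue: C(8,1)C(3,1)/C(11,2) = 24/55; then P = C(9,2)/C(13,2) = 6/13
  2 blue: C(8,2)C(3,0)/C(11,2) = 28/55; then P = C(10,2)/C(13,2) = 15/26
P(both blue) = 368/715 ≈ 0.5147.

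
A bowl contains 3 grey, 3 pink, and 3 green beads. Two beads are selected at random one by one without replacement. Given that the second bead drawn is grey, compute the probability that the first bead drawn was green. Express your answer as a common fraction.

3/8

P(first=green and the second bead drawn is grey) = (3/9)·(3/8) = 1/8.
P(the second bead drawn is grey) = Σ over first color = 1/12 + 1/8 + 1/8 = 1/3.
By Bayes, P(first=green | the second bead drawn is grey) = 1/8 / 1/3 = 3/8 ≈ 0.3750.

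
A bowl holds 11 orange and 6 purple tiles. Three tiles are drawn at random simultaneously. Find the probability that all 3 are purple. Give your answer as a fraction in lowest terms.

Unordered draws without replacement: count favorable combinations over C(17,3).
Favorable = C(11,0) · C(6,3) = 20; total = C(17,3) = 680.
P = 20/680 = 1/34 ≈ 0.0294.

1/34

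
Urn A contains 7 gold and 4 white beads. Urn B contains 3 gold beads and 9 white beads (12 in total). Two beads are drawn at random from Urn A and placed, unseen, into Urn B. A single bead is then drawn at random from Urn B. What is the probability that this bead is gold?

47/154

Condition on how many of the transferred beads are gold (from Urn A: 7 gold of 11; then Urn B has 14 total).
  0 gold: C(7,0)C(4,2)/C(11,2) = 6/55; then P = 3/14
  1 gold: C(7,1)C(4,1)/C(11,2) = 28/55; then P = 4/14
  2 gold: C(7,2)C(4,0)/C(11,2) = 21/55; then P = 5/14
P(gold from Urn B) = 47/154 ≈ 0.3052.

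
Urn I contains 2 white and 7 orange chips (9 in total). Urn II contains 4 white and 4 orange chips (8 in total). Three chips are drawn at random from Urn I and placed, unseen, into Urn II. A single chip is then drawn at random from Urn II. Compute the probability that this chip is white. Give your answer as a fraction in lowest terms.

14/33

Condition on how many of the transferred chips are white (from Urn I: 2 white of 9; then Urn II has 11 total).
  0 white: C(2,0)C(7,3)/C(9,3) = 5/12; then P = 4/11
  1 white: C(2,1)C(7,2)/C(9,3) = 1/2; then P = 5/11
  2 white: C(2,2)C(7,1)/C(9,3) = 1/12; then P = 6/11
P(white from Urn II) = 14/33 ≈ 0.4242.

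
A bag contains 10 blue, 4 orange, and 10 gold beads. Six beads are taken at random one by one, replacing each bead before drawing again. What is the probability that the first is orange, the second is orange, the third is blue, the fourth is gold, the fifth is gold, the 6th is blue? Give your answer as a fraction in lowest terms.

Multiply the conditional probability of each draw in order, with replacement (the composition resets each draw).
P = (4/24) · (4/24) · (10/24) · (10/24) · (10/24) · (10/24) = 625/746496 ≈ 0.0008.

625/746496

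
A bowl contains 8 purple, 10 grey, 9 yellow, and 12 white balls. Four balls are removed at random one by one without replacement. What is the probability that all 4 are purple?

70/82251

Unordered draws without replacement: count favorable combinations over C(39,4).
Favorable = C(8,4) · C(10,0) · C(9,0) · C(12,0) = 70; total = C(39,4) = 82251.
P = 70/82251 = 70/82251 ≈ 0.0009.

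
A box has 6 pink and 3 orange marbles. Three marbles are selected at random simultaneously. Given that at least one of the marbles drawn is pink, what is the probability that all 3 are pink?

20/83

P(all 3 pink) = C(6,3)/C(9,3) = 5/21; P(at least one pink) = 1 − C(3,3)/C(9,3) = 83/84.
Since 'all 3 pink' ⊆ 'at least one pink', P(all 3 | at least one) = 5/21 / 83/84 = 20/83 ≈ 0.2410.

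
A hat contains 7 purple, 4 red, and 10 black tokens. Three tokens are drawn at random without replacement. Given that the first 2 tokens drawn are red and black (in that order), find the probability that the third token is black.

After removing 1 red, 1 black, the hat has 9 black out of 19 remaining.
P(third is black | given) = 9/19 ≈ 0.4737.

9/19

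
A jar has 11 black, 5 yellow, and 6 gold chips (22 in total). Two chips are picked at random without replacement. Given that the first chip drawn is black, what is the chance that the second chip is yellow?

After removing 1 black, the jar has 5 yellow out of 21 remaining.
P(second is yellow | given) = 5/21 ≈ 0.2381.

5/21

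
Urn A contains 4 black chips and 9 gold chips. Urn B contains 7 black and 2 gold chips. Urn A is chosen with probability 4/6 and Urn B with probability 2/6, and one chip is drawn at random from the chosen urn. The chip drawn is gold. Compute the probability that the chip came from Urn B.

13/94

P(gold | Urn A) = 9/13; P(gold | Urn B) = 2/9.
P(gold) = 2/3·9/13 + 1/3·2/9 = 188/351.
By Bayes' rule, P(Urn B | gold) = 2/27 / 188/351 = 13/94 ≈ 0.1383.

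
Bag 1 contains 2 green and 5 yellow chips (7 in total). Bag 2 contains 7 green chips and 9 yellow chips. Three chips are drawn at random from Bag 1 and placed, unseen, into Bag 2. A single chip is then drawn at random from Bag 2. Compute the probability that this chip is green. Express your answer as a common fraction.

Condition on how many of the transferred chips are green (from Bag 1: 2 green of 7; then Bag 2 has 19 total).
  0 green: C(2,0)C(5,3)/C(7,3) = 2/7; then P = 7/19
  1 green: C(2,1)C(5,2)/C(7,3) = 4/7; then P = 8/19
  2 green: C(2,2)C(5,1)/C(7,3) = 1/7; then P = 9/19
P(green from Bag 2) = 55/133 ≈ 0.4135.

55/133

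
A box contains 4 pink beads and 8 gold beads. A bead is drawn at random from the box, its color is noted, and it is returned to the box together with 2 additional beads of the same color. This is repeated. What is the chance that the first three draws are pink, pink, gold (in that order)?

1/14

Track the composition after each reinforcement of +2.
P = (4/12) · (6/14) · (8/16) = 1/14 ≈ 0.0714.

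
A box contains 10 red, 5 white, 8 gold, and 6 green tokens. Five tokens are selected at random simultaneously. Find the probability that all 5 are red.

Unordered draws without replacement: count favorable combinations over C(29,5).
Favorable = C(10,5) · C(5,0) · C(8,0) · C(6,0) = 252; total = C(29,5) = 118755.
P = 252/118755 = 4/1885 ≈ 0.0021.

4/1885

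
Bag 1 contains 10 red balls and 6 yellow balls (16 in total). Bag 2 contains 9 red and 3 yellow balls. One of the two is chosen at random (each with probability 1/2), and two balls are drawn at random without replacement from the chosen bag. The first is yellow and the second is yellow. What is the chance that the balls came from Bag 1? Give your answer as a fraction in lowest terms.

P(E | Bag 1) = 1/8; P(E | Bag 2) = 1/22.
P(E) = 1/2·1/8 + 1/2·1/22 = 15/176.
By Bayes' rule, P(Bag 1 | E) = 1/16 / 15/176 = 11/15 ≈ 0.7333.

11/15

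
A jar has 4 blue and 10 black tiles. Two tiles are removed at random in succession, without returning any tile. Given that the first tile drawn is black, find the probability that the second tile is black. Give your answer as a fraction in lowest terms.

9/13

After removing 1 black, the jar has 9 black out of 13 remaining.
P(second is black | given) = 9/13 ≈ 0.6923.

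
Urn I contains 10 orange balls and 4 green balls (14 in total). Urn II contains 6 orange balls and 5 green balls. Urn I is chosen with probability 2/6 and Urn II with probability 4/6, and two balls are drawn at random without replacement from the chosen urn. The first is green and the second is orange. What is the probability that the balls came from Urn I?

110/383

P(E | Urn I) = 20/91; P(E | Urn II) = 3/11.
P(E) = 1/3·20/91 + 2/3·3/11 = 766/3003.
By Bayes' rule, P(Urn I | E) = 20/273 / 766/3003 = 110/383 ≈ 0.2872.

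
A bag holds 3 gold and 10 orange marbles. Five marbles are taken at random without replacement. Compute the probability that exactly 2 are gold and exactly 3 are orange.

40/143

Unordered draws without replacement: count favorable combinations over C(13,5).
Favorable = C(3,2) · C(10,3) = 360; total = C(13,5) = 1287.
P = 360/1287 = 40/143 ≈ 0.2797.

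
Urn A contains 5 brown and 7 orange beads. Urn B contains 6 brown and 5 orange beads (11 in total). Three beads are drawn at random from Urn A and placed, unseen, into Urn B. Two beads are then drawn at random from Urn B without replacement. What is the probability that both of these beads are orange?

Condition on how many of the transferred beads are orange (from Urn A: 7 orange of 12; then Urn B has 14 total).
  0 orange: C(7,0)C(5,3)/C(12,3) = 1/22; then P = C(5,2)/C(14,2) = 10/91
  1 orange: C(7,1)C(5,2)/C(12,3) = 7/22; then P = C(6,2)/C(14,2) = 15/91
  2 orange: C(7,2)C(5,1)/C(12,3) = 21/44; then P = C(7,2)/C(14,2) = 3/13
  3 orange: C(7,3)C(5,0)/C(12,3) = 7/44; then P = C(8,2)/C(14,2) = 4/13
P(both orange) = 867/4004 ≈ 0.2165.

867/4004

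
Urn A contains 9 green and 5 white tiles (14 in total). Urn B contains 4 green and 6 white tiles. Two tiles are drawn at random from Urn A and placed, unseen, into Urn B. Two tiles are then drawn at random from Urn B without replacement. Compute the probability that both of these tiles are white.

1765/6006

Condition on how many of the transferred tiles are white (from Urn A: 5 white of 14; then Urn B has 12 total).
  0 white: C(5,0)C(9,2)/C(14,2) = 36/91; then P = C(6,2)/C(12,2) = 5/22
  1 white: C(5,1)C(9,1)/C(14,2) = 45/91; then P = C(7,2)/C(12,2) = 7/22
  2 white: C(5,2)C(9,0)/C(14,2) = 10/91; then P = C(8,2)/C(12,2) = 14/33
P(both white) = 1765/6006 ≈ 0.2939.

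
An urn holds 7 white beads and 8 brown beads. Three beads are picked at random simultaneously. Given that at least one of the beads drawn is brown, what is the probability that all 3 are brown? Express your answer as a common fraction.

2/15

P(all 3 brown) = C(8,3)/C(15,3) = 8/65; P(at least one brown) = 1 − C(7,3)/C(15,3) = 12/13.
Since 'all 3 brown' ⊆ 'at least one brown', P(all 3 | at least one) = 8/65 / 12/13 = 2/15 ≈ 0.1333.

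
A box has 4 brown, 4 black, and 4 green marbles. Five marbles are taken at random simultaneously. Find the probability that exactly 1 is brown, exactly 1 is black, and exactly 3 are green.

Unordered draws without replacement: count favorable combinations over C(12,5).
Favorable = C(4,1) · C(4,1) · C(4,3) = 64; total = C(12,5) = 792.
P = 64/792 = 8/99 ≈ 0.0808.

8/99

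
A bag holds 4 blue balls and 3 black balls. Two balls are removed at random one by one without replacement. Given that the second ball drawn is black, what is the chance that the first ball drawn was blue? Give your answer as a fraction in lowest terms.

P(first=blue and the second ball drawn is black) = (4/7)·(3/6) = 2/7.
P(the second ball drawn is black) = Σ over first color = 2/7 + 1/7 = 3/7.
By Bayes, P(first=blue | the second ball drawn is black) = 2/7 / 3/7 = 2/3 ≈ 0.6667.

2/3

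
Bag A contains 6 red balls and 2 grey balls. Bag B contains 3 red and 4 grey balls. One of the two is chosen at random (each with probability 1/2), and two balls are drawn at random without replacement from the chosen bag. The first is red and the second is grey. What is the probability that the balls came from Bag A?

3/7

P(E | Bag A) = 3/14; P(E | Bag B) = 2/7.
P(E) = 1/2·3/14 + 1/2·2/7 = 1/4.
By Bayes' rule, P(Bag A | E) = 3/28 / 1/4 = 3/7 ≈ 0.4286.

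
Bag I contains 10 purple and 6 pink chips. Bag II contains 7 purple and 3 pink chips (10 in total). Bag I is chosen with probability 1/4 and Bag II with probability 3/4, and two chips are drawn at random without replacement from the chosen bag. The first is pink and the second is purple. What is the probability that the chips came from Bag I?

5/19

P(E | Bag I) = 1/4; P(E | Bag II) = 7/30.
P(E) = 1/4·1/4 + 3/4·7/30 = 19/80.
By Bayes' rule, P(Bag I | E) = 1/16 / 19/80 = 5/19 ≈ 0.2632.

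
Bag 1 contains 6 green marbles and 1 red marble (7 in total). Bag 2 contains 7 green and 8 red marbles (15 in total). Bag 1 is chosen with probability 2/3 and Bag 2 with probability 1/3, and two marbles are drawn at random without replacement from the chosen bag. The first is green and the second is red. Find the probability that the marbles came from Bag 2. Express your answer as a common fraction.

P(E | Bag 1) = 1/7; P(E | Bag 2) = 4/15.
P(E) = 2/3·1/7 + 1/3·4/15 = 58/315.
By Bayes' rule, P(Bag 2 | E) = 4/45 / 58/315 = 14/29 ≈ 0.4828.

14/29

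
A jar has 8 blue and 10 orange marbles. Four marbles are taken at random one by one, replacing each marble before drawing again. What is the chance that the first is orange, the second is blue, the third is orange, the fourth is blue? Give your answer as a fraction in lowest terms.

400/6561

Multiply the conditional probability of each draw in order, with replacement (the composition resets each draw).
P = (10/18) · (8/18) · (10/18) · (8/18) = 400/6561 ≈ 0.0610.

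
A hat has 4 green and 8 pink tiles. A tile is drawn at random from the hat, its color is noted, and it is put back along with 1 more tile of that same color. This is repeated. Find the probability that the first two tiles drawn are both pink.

6/13

After a pink draw the hat holds 9 pink out of 13.
P = (8/12)·(9/13) = 6/13 ≈ 0.4615.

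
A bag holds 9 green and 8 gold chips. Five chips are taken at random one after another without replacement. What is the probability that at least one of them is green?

Use the complement: P(at least one green) = 1 − P(no green).
P(none) = C(8,5)/C(17,5) = 56/6188.
So P = 1 − 56/6188 = 219/221 ≈ 0.9910.

219/221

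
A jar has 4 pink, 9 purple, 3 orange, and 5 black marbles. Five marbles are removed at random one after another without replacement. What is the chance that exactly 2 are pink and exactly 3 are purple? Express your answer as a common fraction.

8/323

Unordered draws without replacement: count favorable combinations over C(21,5).
Favorable = C(4,2) · C(9,3) · C(3,0) · C(5,0) = 504; total = C(21,5) = 20349.
P = 504/20349 = 8/323 ≈ 0.0248.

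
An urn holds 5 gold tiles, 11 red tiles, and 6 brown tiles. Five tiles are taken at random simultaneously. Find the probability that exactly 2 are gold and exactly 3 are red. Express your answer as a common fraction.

25/399

Unordered draws without replacement: count favorable combinations over C(22,5).
Favorable = C(5,2) · C(11,3) · C(6,0) = 1650; total = C(22,5) = 26334.
P = 1650/26334 = 25/399 ≈ 0.0627.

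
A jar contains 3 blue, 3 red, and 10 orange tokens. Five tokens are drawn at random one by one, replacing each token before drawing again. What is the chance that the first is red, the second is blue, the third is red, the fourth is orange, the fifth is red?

405/524288

Multiply the conditional probability of each draw in order, with replacement (the composition resets each draw).
P = (3/16) · (3/16) · (3/16) · (10/16) · (3/16) = 405/524288 ≈ 0.0008.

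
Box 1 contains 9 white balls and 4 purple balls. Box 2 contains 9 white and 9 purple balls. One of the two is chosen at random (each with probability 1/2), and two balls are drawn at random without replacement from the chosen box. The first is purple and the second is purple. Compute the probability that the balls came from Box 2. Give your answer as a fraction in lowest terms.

P(E | Box 1) = 1/13; P(E | Box 2) = 4/17.
P(E) = 1/2·1/13 + 1/2·4/17 = 69/442.
By Bayes' rule, P(Box 2 | E) = 2/17 / 69/442 = 52/69 ≈ 0.7536.

52/69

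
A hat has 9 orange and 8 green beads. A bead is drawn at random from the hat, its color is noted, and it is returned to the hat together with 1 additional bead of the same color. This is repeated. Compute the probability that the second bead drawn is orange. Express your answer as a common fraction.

9/17

Condition on the first draw. If first is orange (prob 9/17), second-orange has prob (10)/(18); if not (prob 8/17), it has prob 9/(18).
P = (9/17)·(10/18) + (8/17)·(9/18) = 9/17 ≈ 0.5294.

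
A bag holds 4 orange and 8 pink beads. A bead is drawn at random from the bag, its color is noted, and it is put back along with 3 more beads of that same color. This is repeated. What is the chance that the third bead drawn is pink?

Sum over the four possibilities for the first two draws (pink/not-pink each), tracking how the pink count and total change by +3 per draw.
P(third is pink) = 2/3 ≈ 0.6667. (In a Pólya urn every draw has the same marginal probability 8/12.)

2/3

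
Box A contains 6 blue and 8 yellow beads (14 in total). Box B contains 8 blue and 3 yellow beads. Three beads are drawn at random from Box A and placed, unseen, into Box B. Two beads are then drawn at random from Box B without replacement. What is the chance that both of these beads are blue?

3529/8281

Condition on how many of the transferred beads are blue (from Box A: 6 blue of 14; then Box B has 14 total).
  0 blue: C(6,0)C(8,3)/C(14,3) = 2/13; then P = C(8,2)/C(14,2) = 4/13
  1 blue: C(6,1)C(8,2)/C(14,3) = 6/13; then P = C(9,2)/C(14,2) = 36/91
  2 blue: C(6,2)C(8,1)/C(14,3) = 30/91; then P = C(10,2)/C(14,2) = 45/91
  3 blue: C(6,3)C(8,0)/C(14,3) = 5/91; then P = C(11,2)/C(14,2) = 55/91
P(both blue) = 3529/8281 ≈ 0.4262.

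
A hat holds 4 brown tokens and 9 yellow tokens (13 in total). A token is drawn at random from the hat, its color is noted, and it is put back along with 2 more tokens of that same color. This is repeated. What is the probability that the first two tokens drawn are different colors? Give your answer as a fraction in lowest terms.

24/65

Either brown then yellow, or yellow then brown; after the first draw the total is 15.
P = (4/13)·(9/15) + (9/13)·(4/15) = 24/65 ≈ 0.3692.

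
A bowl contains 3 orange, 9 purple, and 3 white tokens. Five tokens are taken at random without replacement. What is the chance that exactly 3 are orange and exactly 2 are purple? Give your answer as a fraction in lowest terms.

12/1001

Unordered draws without replacement: count favorable combinations over C(15,5).
Favorable = C(3,3) · C(9,2) · C(3,0) = 36; total = C(15,5) = 3003.
P = 36/3003 = 12/1001 ≈ 0.0120.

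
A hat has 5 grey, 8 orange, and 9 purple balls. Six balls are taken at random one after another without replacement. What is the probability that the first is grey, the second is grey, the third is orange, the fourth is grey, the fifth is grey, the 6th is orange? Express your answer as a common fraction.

Multiply the conditional probability of each draw in order, without replacement, so each draw removes one from its color and from the total.
P = (5/22) · (4/21) · (8/20) · (3/19) · (2/18) · (7/17) = 4/31977 ≈ 0.0001.

4/31977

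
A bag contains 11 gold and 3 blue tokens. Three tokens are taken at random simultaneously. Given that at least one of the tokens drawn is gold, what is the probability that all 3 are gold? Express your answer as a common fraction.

P(all 3 gold) = C(11,3)/C(14,3) = 165/364; P(at least one gold) = 1 − C(3,3)/C(14,3) = 363/364.
Since 'all 3 gold' ⊆ 'at least one gold', P(all 3 | at least one) = 165/364 / 363/364 = 5/11 ≈ 0.4545.

5/11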